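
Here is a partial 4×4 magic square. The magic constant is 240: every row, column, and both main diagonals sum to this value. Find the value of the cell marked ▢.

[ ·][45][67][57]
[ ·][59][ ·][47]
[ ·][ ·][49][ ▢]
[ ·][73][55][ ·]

75

Row 1 needs 240; the known cells sum to 169, so (1,1) = 71.
From column 2, 240 − (45 + 59 + 73) gives (3,2) = 63.
From column 3, 240 − (67 + 49 + 55) gives (2,3) = 69.
Main diagonal needs 240; the known cells sum to 179, so (4,4) = 61.
Anti-diagonal: 57 + 69 + 63 + ? = 240, so (4,1) = 51.
Row 2 needs 240; the known cells sum to 175, so (2,1) = 65.
From column 1, 240 − (71 + 65 + 51) gives (3,1) = 53.
Using column 4: 57 + 47 + 61 + ? → (3,4) = 240 − 165 = 75.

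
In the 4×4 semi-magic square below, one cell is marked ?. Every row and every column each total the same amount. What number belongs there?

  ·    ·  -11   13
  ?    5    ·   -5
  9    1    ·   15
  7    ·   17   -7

Column 4 is complete and sums to 16; that is the magic constant.
Row 3 must total 16; the given cells sum to 25, so (3,3) = -9.
The remaining cell in row 4 is (4,2) = 16 − 17 = -1.
Column 2 must total 16; the given cells sum to 5, so (1,2) = 11.
From column 3, 16 − (-11 + (-9) + 17) gives (2,3) = 19.
The remaining cell in row 1 is (1,1) = 16 − 13 = 3.
The remaining cell in row 2 is (2,1) = 16 − 19 = -3.

-3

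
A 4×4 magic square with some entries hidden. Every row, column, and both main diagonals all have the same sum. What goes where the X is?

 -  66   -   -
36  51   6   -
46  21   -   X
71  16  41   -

11

Column 2 is complete and sums to 154; that is the magic constant.
Row 2 must total 154; the given cells sum to 93, so (2,4) = 61.
The remaining cell in row 4 is (4,4) = 154 − 128 = 26.
From column 1, 154 − (36 + 46 + 71) gives (1,1) = 1.
Using main diagonal: 1 + 51 + 26 + ? → (3,3) = 154 − 78 = 76.
Anti-diagonal: 6 + 21 + 71 + ? = 154, so (1,4) = 56.
Using row 1: 1 + 66 + 56 + ? → (1,3) = 154 − 123 = 31.
From row 3, 154 − (46 + 21 + 76) gives (3,4) = 11.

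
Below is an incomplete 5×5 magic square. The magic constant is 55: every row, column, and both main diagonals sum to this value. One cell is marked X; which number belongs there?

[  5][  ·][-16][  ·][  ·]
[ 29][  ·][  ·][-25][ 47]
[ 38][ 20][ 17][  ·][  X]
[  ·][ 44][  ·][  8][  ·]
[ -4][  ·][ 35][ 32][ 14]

-19

Row 5: -4 + 35 + 32 + 14 + ? = 55, so (5,2) = -22.
Using column 1: 5 + 29 + 38 + (-4) + ? → (4,1) = 55 − 68 = -13.
The remaining cell in main diagonal is (2,2) = 55 − 44 = 11.
The remaining cell in anti-diagonal is (1,5) = 55 − 32 = 23.
Row 2 must total 55; the given cells sum to 62, so (2,3) = -7.
Column 2 needs 55; the known cells sum to 53, so (1,2) = 2.
Column 3 needs 55; the known cells sum to 29, so (4,3) = 26.
The remaining cell in row 1 is (1,4) = 55 − 14 = 41.
Row 4: -13 + 44 + 26 + 8 + ? = 55, so (4,5) = -10.
Column 4: 41 + (-25) + 8 + 32 + ? = 55, so (3,4) = -1.
The remaining cell in column 5 is (3,5) = 55 − 74 = -19.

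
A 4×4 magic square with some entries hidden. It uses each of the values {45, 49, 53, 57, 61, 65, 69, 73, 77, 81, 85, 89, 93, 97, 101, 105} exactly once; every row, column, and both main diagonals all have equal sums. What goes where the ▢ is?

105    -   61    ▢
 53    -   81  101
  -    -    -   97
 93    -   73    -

The 16 entries sum to 1200, so each line sums to 1200/4 = 300.
Row 2 needs 300; the known cells sum to 235, so (2,2) = 65.
Column 1 needs 300; the known cells sum to 251, so (3,1) = 49.
Column 3 needs 300; the known cells sum to 215, so (3,3) = 85.
From main diagonal, 300 − (105 + 65 + 85) gives (4,4) = 45.
Row 3 needs 300; the known cells sum to 231, so (3,2) = 69.
From row 4, 300 − (93 + 73 + 45) gives (4,2) = 89.
From column 2, 300 − (65 + 69 + 89) gives (1,2) = 77.
Column 4: 101 + 97 + 45 + ? = 300, so (1,4) = 57.

57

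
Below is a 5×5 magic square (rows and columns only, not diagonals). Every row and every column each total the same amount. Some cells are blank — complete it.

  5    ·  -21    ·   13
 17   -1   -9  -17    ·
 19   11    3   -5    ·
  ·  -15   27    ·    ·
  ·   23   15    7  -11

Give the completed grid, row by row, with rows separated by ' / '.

5 -3 -21 21 13 / 17 -1 -9 -17 25 / 19 11 3 -5 -13 / -7 -15 27 9 1 / -19 23 15 7 -11

Column 3 is already complete: -21 + -9 + 3 + 27 + 15 = 15, so that is the magic constant.
Row 2 must total 15; the given cells sum to -10, so (2,5) = 25.
The remaining cell in row 3 is (3,5) = 15 − 28 = -13.
Using row 5: 23 + 15 + 7 + (-11) + ? → (5,1) = 15 − 34 = -19.
Using column 1: 5 + 17 + 19 + (-19) + ? → (4,1) = 15 − 22 = -7.
Column 2: -1 + 11 + (-15) + 23 + ? = 15, so (1,2) = -3.
Column 5: 13 + 25 + (-13) + (-11) + ? = 15, so (4,5) = 1.
From row 1, 15 − (5 + (-3) + (-21) + 13) gives (1,4) = 21.
The remaining cell in row 4 is (4,4) = 15 − 6 = 9.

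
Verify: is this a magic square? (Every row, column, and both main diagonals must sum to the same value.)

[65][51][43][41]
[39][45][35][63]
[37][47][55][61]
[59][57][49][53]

No — row 2 sums to 182 but row 1 sums to 200.

Row 1: 65 + 51 + 43 + 41 = 200.
Row 2: 39 + 45 + 35 + 63 = 182.
Row 3: 37 + 47 + 55 + 61 = 200.
Row 4: 59 + 57 + 49 + 53 = 218.
Column 1: 65 + 39 + 37 + 59 = 200.
Column 2: 51 + 45 + 47 + 57 = 200.
Column 3: 43 + 35 + 55 + 49 = 182.
Column 4: 41 + 63 + 61 + 53 = 218.
Main diagonal: 65 + 45 + 55 + 53 = 218.
Anti-diagonal: 41 + 35 + 47 + 59 = 182.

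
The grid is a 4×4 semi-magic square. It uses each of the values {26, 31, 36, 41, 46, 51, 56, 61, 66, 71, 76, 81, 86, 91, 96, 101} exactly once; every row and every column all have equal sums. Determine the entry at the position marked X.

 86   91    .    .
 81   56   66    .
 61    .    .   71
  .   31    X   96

The 16 entries sum to 1016, so each line sums to 1016/4 = 254.
Row 2 must total 254; the given cells sum to 203, so (2,4) = 51.
From column 1, 254 − (86 + 81 + 61) gives (4,1) = 26.
From column 2, 254 − (91 + 56 + 31) gives (3,2) = 76.
Column 4 needs 254; the known cells sum to 218, so (1,4) = 36.
Row 1: 86 + 91 + 36 + ? = 254, so (1,3) = 41.
From row 3, 254 − (61 + 76 + 71) gives (3,3) = 46.
Row 4 must total 254; the given cells sum to 153, so (4,3) = 101.

101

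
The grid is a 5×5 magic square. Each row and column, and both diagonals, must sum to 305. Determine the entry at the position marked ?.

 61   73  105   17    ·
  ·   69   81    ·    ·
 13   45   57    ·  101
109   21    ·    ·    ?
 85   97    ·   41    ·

From row 1, 305 − (61 + 73 + 105 + 17) gives (1,5) = 49.
Using row 3: 13 + 45 + 57 + 101 + ? → (3,4) = 305 − 216 = 89.
Column 1 needs 305; the known cells sum to 268, so (2,1) = 37.
Anti-diagonal: 49 + 57 + 21 + 85 + ? = 305, so (2,4) = 93.
Using row 2: 37 + 69 + 81 + 93 + ? → (2,5) = 305 − 280 = 25.
From column 4, 305 − (17 + 93 + 89 + 41) gives (4,4) = 65.
Main diagonal: 61 + 69 + 57 + 65 + ? = 305, so (5,5) = 53.
The remaining cell in row 5 is (5,3) = 305 − 276 = 29.
From column 3, 305 − (105 + 81 + 57 + 29) gives (4,3) = 33.
Column 5: 49 + 25 + 101 + 53 + ? = 305, so (4,5) = 77.

77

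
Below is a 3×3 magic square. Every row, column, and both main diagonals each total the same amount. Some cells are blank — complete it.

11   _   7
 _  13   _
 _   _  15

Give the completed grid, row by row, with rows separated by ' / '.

Main diagonal is already complete: 11 + 13 + 15 = 39, so that is the magic constant.
Using row 1: 11 + 7 + ? → (1,2) = 39 − 18 = 21.
Column 2 must total 39; the given cells sum to 34, so (3,2) = 5.
The remaining cell in column 3 is (2,3) = 39 − 22 = 17.
Anti-diagonal: 7 + 13 + ? = 39, so (3,1) = 19.
Using row 2: 13 + 17 + ? → (2,1) = 39 − 30 = 9.

11 21 7 / 9 13 17 / 19 5 15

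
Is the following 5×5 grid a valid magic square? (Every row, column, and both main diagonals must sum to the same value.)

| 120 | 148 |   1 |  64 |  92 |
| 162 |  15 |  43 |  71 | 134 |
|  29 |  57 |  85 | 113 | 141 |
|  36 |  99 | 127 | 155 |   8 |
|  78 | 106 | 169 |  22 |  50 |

Yes

Row 1: 120 + 148 + 1 + 64 + 92 = 425.
Row 2: 162 + 15 + 43 + 71 + 134 = 425.
Row 3: 29 + 57 + 85 + 113 + 141 = 425.
Row 4: 36 + 99 + 127 + 155 + 8 = 425.
Row 5: 78 + 106 + 169 + 22 + 50 = 425.
Column 1: 120 + 162 + 29 + 36 + 78 = 425.
Column 2: 148 + 15 + 57 + 99 + 106 = 425.
Column 3: 1 + 43 + 85 + 127 + 169 = 425.
Column 4: 64 + 71 + 113 + 155 + 22 = 425.
Column 5: 92 + 134 + 141 + 8 + 50 = 425.
Main diagonal: 120 + 15 + 85 + 155 + 50 = 425.
Anti-diagonal: 92 + 71 + 85 + 99 + 78 = 425.
All lines sum to 425.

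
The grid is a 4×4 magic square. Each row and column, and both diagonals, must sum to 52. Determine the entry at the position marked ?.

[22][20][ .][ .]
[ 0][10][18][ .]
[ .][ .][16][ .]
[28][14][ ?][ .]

6

Using row 2: 0 + 10 + 18 + ? → (2,4) = 52 − 28 = 24.
Column 1: 22 + 0 + 28 + ? = 52, so (3,1) = 2.
Using column 2: 20 + 10 + 14 + ? → (3,2) = 52 − 44 = 8.
Main diagonal needs 52; the known cells sum to 48, so (4,4) = 4.
Anti-diagonal needs 52; the known cells sum to 54, so (1,4) = -2.
Using row 1: 22 + 20 + (-2) + ? → (1,3) = 52 − 40 = 12.
Row 3 must total 52; the given cells sum to 26, so (3,4) = 26.
Row 4: 28 + 14 + 4 + ? = 52, so (4,3) = 6.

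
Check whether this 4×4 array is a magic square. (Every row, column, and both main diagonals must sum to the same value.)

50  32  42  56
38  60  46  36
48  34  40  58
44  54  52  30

Yes

Row 1: 50 + 32 + 42 + 56 = 180.
Row 2: 38 + 60 + 46 + 36 = 180.
Row 3: 48 + 34 + 40 + 58 = 180.
Row 4: 44 + 54 + 52 + 30 = 180.
Column 1: 50 + 38 + 48 + 44 = 180.
Column 2: 32 + 60 + 34 + 54 = 180.
Column 3: 42 + 46 + 40 + 52 = 180.
Column 4: 56 + 36 + 58 + 30 = 180.
Main diagonal: 50 + 60 + 40 + 30 = 180.
Anti-diagonal: 56 + 46 + 34 + 44 = 180.
All lines sum to 180.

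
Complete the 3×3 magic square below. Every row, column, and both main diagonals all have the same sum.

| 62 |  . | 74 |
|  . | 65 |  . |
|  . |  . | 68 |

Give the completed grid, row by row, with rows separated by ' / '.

Main diagonal is already complete: 62 + 65 + 68 = 195, so that is the magic constant.
Using row 1: 62 + 74 + ? → (1,2) = 195 − 136 = 59.
Column 2 must total 195; the given cells sum to 124, so (3,2) = 71.
Column 3 needs 195; the known cells sum to 142, so (2,3) = 53.
From anti-diagonal, 195 − (74 + 65) gives (3,1) = 56.
Row 2 needs 195; the known cells sum to 118, so (2,1) = 77.

62 59 74 / 77 65 53 / 56 71 68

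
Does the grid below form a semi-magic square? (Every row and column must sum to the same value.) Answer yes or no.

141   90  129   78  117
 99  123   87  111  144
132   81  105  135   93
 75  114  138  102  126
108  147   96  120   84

Row 1: 141 + 90 + 129 + 78 + 117 = 555.
Row 2: 99 + 123 + 87 + 111 + 144 = 564.
Row 3: 132 + 81 + 105 + 135 + 93 = 546.
Row 4: 75 + 114 + 138 + 102 + 126 = 555.
Row 5: 108 + 147 + 96 + 120 + 84 = 555.
Column 1: 141 + 99 + 132 + 75 + 108 = 555.
Column 2: 90 + 123 + 81 + 114 + 147 = 555.
Column 3: 129 + 87 + 105 + 138 + 96 = 555.
Column 4: 78 + 111 + 135 + 102 + 120 = 546.
Column 5: 117 + 144 + 93 + 126 + 84 = 564.

No — row 5 sums to 555 but column 5 sums to 564.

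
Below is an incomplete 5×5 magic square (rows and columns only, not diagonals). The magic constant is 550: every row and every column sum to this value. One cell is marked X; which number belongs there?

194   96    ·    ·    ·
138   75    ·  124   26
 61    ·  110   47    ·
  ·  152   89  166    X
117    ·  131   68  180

103

Row 2 needs 550; the known cells sum to 363, so (2,3) = 187.
The remaining cell in row 5 is (5,2) = 550 − 496 = 54.
From column 1, 550 − (194 + 138 + 61 + 117) gives (4,1) = 40.
Column 2: 96 + 75 + 152 + 54 + ? = 550, so (3,2) = 173.
Column 3 must total 550; the given cells sum to 517, so (1,3) = 33.
Column 4 needs 550; the known cells sum to 405, so (1,4) = 145.
Row 1: 194 + 96 + 33 + 145 + ? = 550, so (1,5) = 82.
Row 3 needs 550; the known cells sum to 391, so (3,5) = 159.
Row 4: 40 + 152 + 89 + 166 + ? = 550, so (4,5) = 103.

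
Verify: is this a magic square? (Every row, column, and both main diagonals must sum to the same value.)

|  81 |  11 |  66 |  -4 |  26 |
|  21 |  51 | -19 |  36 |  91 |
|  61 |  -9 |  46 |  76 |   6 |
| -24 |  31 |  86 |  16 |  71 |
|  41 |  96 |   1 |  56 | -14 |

Yes

Row 1: 81 + 11 + 66 + (-4) + 26 = 180.
Row 2: 21 + 51 + (-19) + 36 + 91 = 180.
Row 3: 61 + (-9) + 46 + 76 + 6 = 180.
Row 4: -24 + 31 + 86 + 16 + 71 = 180.
Row 5: 41 + 96 + 1 + 56 + (-14) = 180.
Column 1: 81 + 21 + 61 + (-24) + 41 = 180.
Column 2: 11 + 51 + (-9) + 31 + 96 = 180.
Column 3: 66 + (-19) + 46 + 86 + 1 = 180.
Column 4: -4 + 36 + 76 + 16 + 56 = 180.
Column 5: 26 + 91 + 6 + 71 + (-14) = 180.
Main diagonal: 81 + 51 + 46 + 16 + (-14) = 180.
Anti-diagonal: 26 + 36 + 46 + 31 + 41 = 180.
All lines sum to 180.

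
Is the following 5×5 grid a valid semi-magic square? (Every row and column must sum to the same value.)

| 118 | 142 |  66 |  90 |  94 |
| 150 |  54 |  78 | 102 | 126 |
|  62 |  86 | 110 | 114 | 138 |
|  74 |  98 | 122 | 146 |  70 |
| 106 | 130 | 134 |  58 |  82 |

Yes

Row 1: 118 + 142 + 66 + 90 + 94 = 510.
Row 2: 150 + 54 + 78 + 102 + 126 = 510.
Row 3: 62 + 86 + 110 + 114 + 138 = 510.
Row 4: 74 + 98 + 122 + 146 + 70 = 510.
Row 5: 106 + 130 + 134 + 58 + 82 = 510.
Column 1: 118 + 150 + 62 + 74 + 106 = 510.
Column 2: 142 + 54 + 86 + 98 + 130 = 510.
Column 3: 66 + 78 + 110 + 122 + 134 = 510.
Column 4: 90 + 102 + 114 + 146 + 58 = 510.
Column 5: 94 + 126 + 138 + 70 + 82 = 510.
All lines sum to 510.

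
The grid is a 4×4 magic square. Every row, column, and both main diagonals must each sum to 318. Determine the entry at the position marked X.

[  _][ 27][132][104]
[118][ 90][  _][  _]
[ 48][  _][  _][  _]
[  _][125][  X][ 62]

34

Row 1: 27 + 132 + 104 + ? = 318, so (1,1) = 55.
Using column 1: 55 + 118 + 48 + ? → (4,1) = 318 − 221 = 97.
The remaining cell in column 2 is (3,2) = 318 − 242 = 76.
Using main diagonal: 55 + 90 + 62 + ? → (3,3) = 318 − 207 = 111.
Using anti-diagonal: 104 + 76 + 97 + ? → (2,3) = 318 − 277 = 41.
Using row 2: 118 + 90 + 41 + ? → (2,4) = 318 − 249 = 69.
Row 3 must total 318; the given cells sum to 235, so (3,4) = 83.
From row 4, 318 − (97 + 125 + 62) gives (4,3) = 34.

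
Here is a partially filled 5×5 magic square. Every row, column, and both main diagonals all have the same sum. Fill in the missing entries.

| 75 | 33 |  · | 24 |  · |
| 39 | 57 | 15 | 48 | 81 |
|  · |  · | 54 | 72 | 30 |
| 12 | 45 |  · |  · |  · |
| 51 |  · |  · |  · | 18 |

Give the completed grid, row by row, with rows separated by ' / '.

75 33 66 24 42 / 39 57 15 48 81 / 63 21 54 72 30 / 12 45 78 36 69 / 51 84 27 60 18

Row 2 is already complete: 39 + 57 + 15 + 48 + 81 = 240, so that is the magic constant.
Column 1 needs 240; the known cells sum to 177, so (3,1) = 63.
Using main diagonal: 75 + 57 + 54 + 18 + ? → (4,4) = 240 − 204 = 36.
From anti-diagonal, 240 − (48 + 54 + 45 + 51) gives (1,5) = 42.
The remaining cell in row 1 is (1,3) = 240 − 174 = 66.
From row 3, 240 − (63 + 54 + 72 + 30) gives (3,2) = 21.
Using column 2: 33 + 57 + 21 + 45 + ? → (5,2) = 240 − 156 = 84.
Column 4 must total 240; the given cells sum to 180, so (5,4) = 60.
From column 5, 240 − (42 + 81 + 30 + 18) gives (4,5) = 69.
Row 4: 12 + 45 + 36 + 69 + ? = 240, so (4,3) = 78.
Row 5 must total 240; the given cells sum to 213, so (5,3) = 27.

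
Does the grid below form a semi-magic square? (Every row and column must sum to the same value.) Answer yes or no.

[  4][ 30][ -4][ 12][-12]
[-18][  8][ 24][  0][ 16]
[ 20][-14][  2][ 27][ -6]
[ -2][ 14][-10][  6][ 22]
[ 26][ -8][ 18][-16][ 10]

Row 1: 4 + 30 + (-4) + 12 + (-12) = 30.
Row 2: -18 + 8 + 24 + 0 + 16 = 30.
Row 3: 20 + (-14) + 2 + 27 + (-6) = 29.
Row 4: -2 + 14 + (-10) + 6 + 22 = 30.
Row 5: 26 + (-8) + 18 + (-16) + 10 = 30.
Column 1: 4 + (-18) + 20 + (-2) + 26 = 30.
Column 2: 30 + 8 + (-14) + 14 + (-8) = 30.
Column 3: -4 + 24 + 2 + (-10) + 18 = 30.
Column 4: 12 + 0 + 27 + 6 + (-16) = 29.
Column 5: -12 + 16 + (-6) + 22 + 10 = 30.

No — row 3 sums to 29 but column 3 sums to 30.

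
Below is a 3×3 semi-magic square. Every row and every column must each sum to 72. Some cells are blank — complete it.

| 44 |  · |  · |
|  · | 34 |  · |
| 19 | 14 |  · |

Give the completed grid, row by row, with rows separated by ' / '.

44 24 4 / 9 34 29 / 19 14 39

Row 3 must total 72; the given cells sum to 33, so (3,3) = 39.
Column 1 must total 72; the given cells sum to 63, so (2,1) = 9.
The remaining cell in column 2 is (1,2) = 72 − 48 = 24.
The remaining cell in row 1 is (1,3) = 72 − 68 = 4.
The remaining cell in row 2 is (2,3) = 72 − 43 = 29.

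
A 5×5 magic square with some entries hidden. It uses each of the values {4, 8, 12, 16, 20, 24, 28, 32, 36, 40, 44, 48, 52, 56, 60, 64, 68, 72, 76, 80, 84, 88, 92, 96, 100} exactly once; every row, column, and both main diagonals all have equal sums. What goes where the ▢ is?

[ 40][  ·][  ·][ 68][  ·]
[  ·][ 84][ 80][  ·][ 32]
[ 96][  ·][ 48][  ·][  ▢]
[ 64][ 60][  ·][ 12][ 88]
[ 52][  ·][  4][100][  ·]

20

The 25 entries sum to 1300, so each line sums to 1300/5 = 260.
Row 4 needs 260; the known cells sum to 224, so (4,3) = 36.
Column 1 needs 260; the known cells sum to 252, so (2,1) = 8.
From column 3, 260 − (80 + 48 + 36 + 4) gives (1,3) = 92.
Main diagonal needs 260; the known cells sum to 184, so (5,5) = 76.
The remaining cell in row 2 is (2,4) = 260 − 204 = 56.
From row 5, 260 − (52 + 4 + 100 + 76) gives (5,2) = 28.
Column 4: 68 + 56 + 12 + 100 + ? = 260, so (3,4) = 24.
The remaining cell in anti-diagonal is (1,5) = 260 − 216 = 44.
Using row 1: 40 + 92 + 68 + 44 + ? → (1,2) = 260 − 244 = 16.
Column 2 must total 260; the given cells sum to 188, so (3,2) = 72.
The remaining cell in column 5 is (3,5) = 260 − 240 = 20.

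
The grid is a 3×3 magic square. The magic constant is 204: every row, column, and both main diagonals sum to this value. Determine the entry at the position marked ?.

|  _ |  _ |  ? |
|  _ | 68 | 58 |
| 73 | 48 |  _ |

The remaining cell in row 2 is (2,1) = 204 − 126 = 78.
The remaining cell in row 3 is (3,3) = 204 − 121 = 83.
Using column 1: 78 + 73 + ? → (1,1) = 204 − 151 = 53.
Using column 2: 68 + 48 + ? → (1,2) = 204 − 116 = 88.
Using column 3: 58 + 83 + ? → (1,3) = 204 − 141 = 63.

63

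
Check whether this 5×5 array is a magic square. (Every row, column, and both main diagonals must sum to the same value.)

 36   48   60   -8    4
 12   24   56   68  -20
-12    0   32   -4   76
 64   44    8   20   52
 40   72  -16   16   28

Row 1: 36 + 48 + 60 + (-8) + 4 = 140.
Row 2: 12 + 24 + 56 + 68 + (-20) = 140.
Row 3: -12 + 0 + 32 + (-4) + 76 = 92.
Row 4: 64 + 44 + 8 + 20 + 52 = 188.
Row 5: 40 + 72 + (-16) + 16 + 28 = 140.
Column 1: 36 + 12 + (-12) + 64 + 40 = 140.
Column 2: 48 + 24 + 0 + 44 + 72 = 188.
Column 3: 60 + 56 + 32 + 8 + (-16) = 140.
Column 4: -8 + 68 + (-4) + 20 + 16 = 92.
Column 5: 4 + (-20) + 76 + 52 + 28 = 140.
Main diagonal: 36 + 24 + 32 + 20 + 28 = 140.
Anti-diagonal: 4 + 68 + 32 + 44 + 40 = 188.

No — column 5 sums to 140 but row 4 sums to 188.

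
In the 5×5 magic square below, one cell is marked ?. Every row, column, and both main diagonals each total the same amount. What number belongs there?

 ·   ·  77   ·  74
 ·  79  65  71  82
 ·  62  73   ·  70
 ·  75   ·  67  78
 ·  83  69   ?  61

Column 5 is complete and sums to 365; that is the magic constant.
From row 2, 365 − (79 + 65 + 71 + 82) gives (2,1) = 68.
Column 2 needs 365; the known cells sum to 299, so (1,2) = 66.
Using column 3: 77 + 65 + 73 + 69 + ? → (4,3) = 365 − 284 = 81.
Using main diagonal: 79 + 73 + 67 + 61 + ? → (1,1) = 365 − 280 = 85.
The remaining cell in anti-diagonal is (5,1) = 365 − 293 = 72.
From row 1, 365 − (85 + 66 + 77 + 74) gives (1,4) = 63.
Row 4 needs 365; the known cells sum to 301, so (4,1) = 64.
The remaining cell in row 5 is (5,4) = 365 − 285 = 80.

80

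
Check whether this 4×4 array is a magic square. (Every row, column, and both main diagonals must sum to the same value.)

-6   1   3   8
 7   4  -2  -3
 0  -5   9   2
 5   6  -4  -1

Yes

Row 1: -6 + 1 + 3 + 8 = 6.
Row 2: 7 + 4 + (-2) + (-3) = 6.
Row 3: 0 + (-5) + 9 + 2 = 6.
Row 4: 5 + 6 + (-4) + (-1) = 6.
Column 1: -6 + 7 + 0 + 5 = 6.
Column 2: 1 + 4 + (-5) + 6 = 6.
Column 3: 3 + (-2) + 9 + (-4) = 6.
Column 4: 8 + (-3) + 2 + (-1) = 6.
Main diagonal: -6 + 4 + 9 + (-1) = 6.
Anti-diagonal: 8 + (-2) + (-5) + 5 = 6.
All lines sum to 6.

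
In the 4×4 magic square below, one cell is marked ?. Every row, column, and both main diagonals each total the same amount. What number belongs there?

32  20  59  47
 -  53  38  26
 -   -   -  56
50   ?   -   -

62

Row 1 is complete and sums to 158; that is the magic constant.
The remaining cell in row 2 is (2,1) = 158 − 117 = 41.
Column 1 needs 158; the known cells sum to 123, so (3,1) = 35.
The remaining cell in column 4 is (4,4) = 158 − 129 = 29.
Using main diagonal: 32 + 53 + 29 + ? → (3,3) = 158 − 114 = 44.
Anti-diagonal must total 158; the given cells sum to 135, so (3,2) = 23.
Column 2 must total 158; the given cells sum to 96, so (4,2) = 62.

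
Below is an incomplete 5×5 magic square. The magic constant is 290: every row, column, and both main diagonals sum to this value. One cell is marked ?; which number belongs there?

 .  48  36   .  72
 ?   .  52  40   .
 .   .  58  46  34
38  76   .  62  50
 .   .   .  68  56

66

Row 4 needs 290; the known cells sum to 226, so (4,3) = 64.
Column 3 needs 290; the known cells sum to 210, so (5,3) = 80.
Column 4 must total 290; the given cells sum to 216, so (1,4) = 74.
Column 5 needs 290; the known cells sum to 212, so (2,5) = 78.
From anti-diagonal, 290 − (72 + 40 + 58 + 76) gives (5,1) = 44.
From row 1, 290 − (48 + 36 + 74 + 72) gives (1,1) = 60.
From row 5, 290 − (44 + 80 + 68 + 56) gives (5,2) = 42.
Using main diagonal: 60 + 58 + 62 + 56 + ? → (2,2) = 290 − 236 = 54.
Row 2 needs 290; the known cells sum to 224, so (2,1) = 66.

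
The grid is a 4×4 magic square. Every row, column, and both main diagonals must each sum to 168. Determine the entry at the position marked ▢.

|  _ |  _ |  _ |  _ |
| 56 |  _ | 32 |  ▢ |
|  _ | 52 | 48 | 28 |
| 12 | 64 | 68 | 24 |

From row 3, 168 − (52 + 48 + 28) gives (3,1) = 40.
Column 1: 56 + 40 + 12 + ? = 168, so (1,1) = 60.
Column 3 needs 168; the known cells sum to 148, so (1,3) = 20.
Main diagonal must total 168; the given cells sum to 132, so (2,2) = 36.
From anti-diagonal, 168 − (32 + 52 + 12) gives (1,4) = 72.
Row 1 needs 168; the known cells sum to 152, so (1,2) = 16.
Row 2 must total 168; the given cells sum to 124, so (2,4) = 44.

44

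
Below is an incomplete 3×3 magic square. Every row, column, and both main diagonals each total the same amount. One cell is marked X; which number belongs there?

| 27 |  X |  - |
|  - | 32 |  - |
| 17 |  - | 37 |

22

Main diagonal is complete and sums to 96; that is the magic constant.
Using row 3: 17 + 37 + ? → (3,2) = 96 − 54 = 42.
The remaining cell in column 1 is (2,1) = 96 − 44 = 52.
From column 2, 96 − (32 + 42) gives (1,2) = 22.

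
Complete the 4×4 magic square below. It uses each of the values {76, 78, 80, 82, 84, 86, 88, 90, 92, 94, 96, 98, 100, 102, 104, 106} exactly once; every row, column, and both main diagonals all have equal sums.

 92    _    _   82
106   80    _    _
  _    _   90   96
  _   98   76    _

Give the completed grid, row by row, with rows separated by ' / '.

The 16 entries sum to 1456, so each line sums to 1456/4 = 364.
Main diagonal must total 364; the given cells sum to 262, so (4,4) = 102.
Row 4: 98 + 76 + 102 + ? = 364, so (4,1) = 88.
Column 1 must total 364; the given cells sum to 286, so (3,1) = 78.
Column 4 must total 364; the given cells sum to 280, so (2,4) = 84.
From row 2, 364 − (106 + 80 + 84) gives (2,3) = 94.
The remaining cell in row 3 is (3,2) = 364 − 264 = 100.
The remaining cell in column 2 is (1,2) = 364 − 278 = 86.
Using column 3: 94 + 90 + 76 + ? → (1,3) = 364 − 260 = 104.

92 86 104 82 / 106 80 94 84 / 78 100 90 96 / 88 98 76 102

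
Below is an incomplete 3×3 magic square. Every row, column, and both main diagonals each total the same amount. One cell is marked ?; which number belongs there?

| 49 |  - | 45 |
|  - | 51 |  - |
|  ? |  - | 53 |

Main diagonal is complete and sums to 153; that is the magic constant.
Row 1 must total 153; the given cells sum to 94, so (1,2) = 59.
From column 2, 153 − (59 + 51) gives (3,2) = 43.
The remaining cell in column 3 is (2,3) = 153 − 98 = 55.
Anti-diagonal must total 153; the given cells sum to 96, so (3,1) = 57.

57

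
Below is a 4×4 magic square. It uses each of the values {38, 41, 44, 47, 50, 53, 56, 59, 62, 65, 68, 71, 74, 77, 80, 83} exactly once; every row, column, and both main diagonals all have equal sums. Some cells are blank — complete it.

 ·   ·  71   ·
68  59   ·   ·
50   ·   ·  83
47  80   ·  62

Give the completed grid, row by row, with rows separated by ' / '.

77 38 71 56 / 68 59 74 41 / 50 65 44 83 / 47 80 53 62

The 16 entries sum to 968, so each line sums to 968/4 = 242.
Row 4: 47 + 80 + 62 + ? = 242, so (4,3) = 53.
Column 1 must total 242; the given cells sum to 165, so (1,1) = 77.
Main diagonal needs 242; the known cells sum to 198, so (3,3) = 44.
From row 3, 242 − (50 + 44 + 83) gives (3,2) = 65.
From column 2, 242 − (59 + 65 + 80) gives (1,2) = 38.
From column 3, 242 − (71 + 44 + 53) gives (2,3) = 74.
The remaining cell in anti-diagonal is (1,4) = 242 − 186 = 56.
The remaining cell in row 2 is (2,4) = 242 − 201 = 41.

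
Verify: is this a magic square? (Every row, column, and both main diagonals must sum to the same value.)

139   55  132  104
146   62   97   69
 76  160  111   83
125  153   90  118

No — main diagonal sums to 430 but anti-diagonal sums to 486.

Row 1: 139 + 55 + 132 + 104 = 430.
Row 2: 146 + 62 + 97 + 69 = 374.
Row 3: 76 + 160 + 111 + 83 = 430.
Row 4: 125 + 153 + 90 + 118 = 486.
Column 1: 139 + 146 + 76 + 125 = 486.
Column 2: 55 + 62 + 160 + 153 = 430.
Column 3: 132 + 97 + 111 + 90 = 430.
Column 4: 104 + 69 + 83 + 118 = 374.
Main diagonal: 139 + 62 + 111 + 118 = 430.
Anti-diagonal: 104 + 97 + 160 + 125 = 486.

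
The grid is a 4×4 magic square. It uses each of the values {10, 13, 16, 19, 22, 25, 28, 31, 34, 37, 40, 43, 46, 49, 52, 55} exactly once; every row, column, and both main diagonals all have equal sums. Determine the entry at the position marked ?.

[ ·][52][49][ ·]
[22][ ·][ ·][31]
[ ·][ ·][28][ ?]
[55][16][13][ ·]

43

The 16 entries sum to 520, so each line sums to 520/4 = 130.
Row 4 needs 130; the known cells sum to 84, so (4,4) = 46.
Column 3: 49 + 28 + 13 + ? = 130, so (2,3) = 40.
Row 2: 22 + 40 + 31 + ? = 130, so (2,2) = 37.
From column 2, 130 − (52 + 37 + 16) gives (3,2) = 25.
The remaining cell in main diagonal is (1,1) = 130 − 111 = 19.
The remaining cell in anti-diagonal is (1,4) = 130 − 120 = 10.
Column 1 needs 130; the known cells sum to 96, so (3,1) = 34.
Column 4 must total 130; the given cells sum to 87, so (3,4) = 43.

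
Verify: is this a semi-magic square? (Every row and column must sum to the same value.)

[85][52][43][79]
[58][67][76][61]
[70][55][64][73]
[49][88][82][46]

No — column 4 sums to 259 but row 3 sums to 262.

Row 1: 85 + 52 + 43 + 79 = 259.
Row 2: 58 + 67 + 76 + 61 = 262.
Row 3: 70 + 55 + 64 + 73 = 262.
Row 4: 49 + 88 + 82 + 46 = 265.
Column 1: 85 + 58 + 70 + 49 = 262.
Column 2: 52 + 67 + 55 + 88 = 262.
Column 3: 43 + 76 + 64 + 82 = 265.
Column 4: 79 + 61 + 73 + 46 = 259.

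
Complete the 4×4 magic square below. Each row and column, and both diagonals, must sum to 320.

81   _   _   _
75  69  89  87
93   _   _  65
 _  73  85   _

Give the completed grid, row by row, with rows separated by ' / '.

81 95 67 77 / 75 69 89 87 / 93 83 79 65 / 71 73 85 91

From column 1, 320 − (81 + 75 + 93) gives (4,1) = 71.
Using row 4: 71 + 73 + 85 + ? → (4,4) = 320 − 229 = 91.
The remaining cell in column 4 is (1,4) = 320 − 243 = 77.
Main diagonal: 81 + 69 + 91 + ? = 320, so (3,3) = 79.
Anti-diagonal: 77 + 89 + 71 + ? = 320, so (3,2) = 83.
Column 2 needs 320; the known cells sum to 225, so (1,2) = 95.
Column 3 needs 320; the known cells sum to 253, so (1,3) = 67.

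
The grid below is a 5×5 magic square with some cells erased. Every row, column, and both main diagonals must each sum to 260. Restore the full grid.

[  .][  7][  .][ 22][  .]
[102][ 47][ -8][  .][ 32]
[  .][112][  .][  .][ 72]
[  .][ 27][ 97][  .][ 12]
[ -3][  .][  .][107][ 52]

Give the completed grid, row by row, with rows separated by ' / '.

From row 2, 260 − (102 + 47 + (-8) + 32) gives (2,4) = 87.
The remaining cell in column 2 is (5,2) = 260 − 193 = 67.
Using column 5: 32 + 72 + 12 + 52 + ? → (1,5) = 260 − 168 = 92.
The remaining cell in anti-diagonal is (3,3) = 260 − 203 = 57.
Row 5 must total 260; the given cells sum to 223, so (5,3) = 37.
Column 3: -8 + 57 + 97 + 37 + ? = 260, so (1,3) = 77.
Row 1: 7 + 77 + 22 + 92 + ? = 260, so (1,1) = 62.
The remaining cell in main diagonal is (4,4) = 260 − 218 = 42.
The remaining cell in row 4 is (4,1) = 260 − 178 = 82.
From column 1, 260 − (62 + 102 + 82 + (-3)) gives (3,1) = 17.
From column 4, 260 − (22 + 87 + 42 + 107) gives (3,4) = 2.

62 7 77 22 92 / 102 47 -8 87 32 / 17 112 57 2 72 / 82 27 97 42 12 / -3 67 37 107 52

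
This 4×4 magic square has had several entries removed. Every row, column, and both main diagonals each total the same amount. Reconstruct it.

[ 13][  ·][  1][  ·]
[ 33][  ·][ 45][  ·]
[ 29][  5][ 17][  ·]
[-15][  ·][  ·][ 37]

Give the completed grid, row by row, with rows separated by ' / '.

Column 1 is already complete: 13 + 33 + 29 + -15 = 60, so that is the magic constant.
Row 3: 29 + 5 + 17 + ? = 60, so (3,4) = 9.
The remaining cell in column 3 is (4,3) = 60 − 63 = -3.
Main diagonal needs 60; the known cells sum to 67, so (2,2) = -7.
Anti-diagonal needs 60; the known cells sum to 35, so (1,4) = 25.
Row 1 must total 60; the given cells sum to 39, so (1,2) = 21.
Row 2 must total 60; the given cells sum to 71, so (2,4) = -11.
The remaining cell in row 4 is (4,2) = 60 − 19 = 41.

13 21 1 25 / 33 -7 45 -11 / 29 5 17 9 / -15 41 -3 37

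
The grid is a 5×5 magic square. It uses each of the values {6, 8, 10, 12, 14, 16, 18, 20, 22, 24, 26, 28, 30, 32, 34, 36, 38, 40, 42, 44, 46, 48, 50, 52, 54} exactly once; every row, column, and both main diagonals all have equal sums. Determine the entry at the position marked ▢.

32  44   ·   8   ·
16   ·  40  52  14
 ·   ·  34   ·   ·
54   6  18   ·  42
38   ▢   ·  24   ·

50

The 25 entries sum to 750, so each line sums to 750/5 = 150.
Using row 2: 16 + 40 + 52 + 14 + ? → (2,2) = 150 − 122 = 28.
Using row 4: 54 + 6 + 18 + 42 + ? → (4,4) = 150 − 120 = 30.
The remaining cell in column 1 is (3,1) = 150 − 140 = 10.
The remaining cell in column 4 is (3,4) = 150 − 114 = 36.
The remaining cell in main diagonal is (5,5) = 150 − 124 = 26.
Using anti-diagonal: 52 + 34 + 6 + 38 + ? → (1,5) = 150 − 130 = 20.
Row 1: 32 + 44 + 8 + 20 + ? = 150, so (1,3) = 46.
Column 3 needs 150; the known cells sum to 138, so (5,3) = 12.
Column 5 must total 150; the given cells sum to 102, so (3,5) = 48.
Using row 3: 10 + 34 + 36 + 48 + ? → (3,2) = 150 − 128 = 22.
The remaining cell in row 5 is (5,2) = 150 − 100 = 50.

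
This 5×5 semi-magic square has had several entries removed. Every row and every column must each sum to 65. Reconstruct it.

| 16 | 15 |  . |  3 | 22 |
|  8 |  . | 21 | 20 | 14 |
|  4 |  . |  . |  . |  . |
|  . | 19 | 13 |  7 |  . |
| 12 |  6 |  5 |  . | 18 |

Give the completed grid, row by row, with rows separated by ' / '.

16 15 9 3 22 / 8 2 21 20 14 / 4 23 17 11 10 / 25 19 13 7 1 / 12 6 5 24 18

Row 1 must total 65; the given cells sum to 56, so (1,3) = 9.
Row 2: 8 + 21 + 20 + 14 + ? = 65, so (2,2) = 2.
Using row 5: 12 + 6 + 5 + 18 + ? → (5,4) = 65 − 41 = 24.
Column 1 must total 65; the given cells sum to 40, so (4,1) = 25.
The remaining cell in column 2 is (3,2) = 65 − 42 = 23.
The remaining cell in column 3 is (3,3) = 65 − 48 = 17.
Column 4: 3 + 20 + 7 + 24 + ? = 65, so (3,4) = 11.
Using row 3: 4 + 23 + 17 + 11 + ? → (3,5) = 65 − 55 = 10.
Row 4 needs 65; the known cells sum to 64, so (4,5) = 1.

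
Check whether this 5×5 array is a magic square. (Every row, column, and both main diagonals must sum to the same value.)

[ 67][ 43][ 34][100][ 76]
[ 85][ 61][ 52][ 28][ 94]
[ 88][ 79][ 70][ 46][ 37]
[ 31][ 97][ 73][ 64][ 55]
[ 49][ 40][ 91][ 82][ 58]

Row 1: 67 + 43 + 34 + 100 + 76 = 320.
Row 2: 85 + 61 + 52 + 28 + 94 = 320.
Row 3: 88 + 79 + 70 + 46 + 37 = 320.
Row 4: 31 + 97 + 73 + 64 + 55 = 320.
Row 5: 49 + 40 + 91 + 82 + 58 = 320.
Column 1: 67 + 85 + 88 + 31 + 49 = 320.
Column 2: 43 + 61 + 79 + 97 + 40 = 320.
Column 3: 34 + 52 + 70 + 73 + 91 = 320.
Column 4: 100 + 28 + 46 + 64 + 82 = 320.
Column 5: 76 + 94 + 37 + 55 + 58 = 320.
Main diagonal: 67 + 61 + 70 + 64 + 58 = 320.
Anti-diagonal: 76 + 28 + 70 + 97 + 49 = 320.
All lines sum to 320.

Yes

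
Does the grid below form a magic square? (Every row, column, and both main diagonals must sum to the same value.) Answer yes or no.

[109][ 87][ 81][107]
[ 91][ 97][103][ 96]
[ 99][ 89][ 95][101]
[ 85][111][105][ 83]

No — row 2 sums to 387 but row 3 sums to 384.

Row 1: 109 + 87 + 81 + 107 = 384.
Row 2: 91 + 97 + 103 + 96 = 387.
Row 3: 99 + 89 + 95 + 101 = 384.
Row 4: 85 + 111 + 105 + 83 = 384.
Column 1: 109 + 91 + 99 + 85 = 384.
Column 2: 87 + 97 + 89 + 111 = 384.
Column 3: 81 + 103 + 95 + 105 = 384.
Column 4: 107 + 96 + 101 + 83 = 387.
Main diagonal: 109 + 97 + 95 + 83 = 384.
Anti-diagonal: 107 + 103 + 89 + 85 = 384.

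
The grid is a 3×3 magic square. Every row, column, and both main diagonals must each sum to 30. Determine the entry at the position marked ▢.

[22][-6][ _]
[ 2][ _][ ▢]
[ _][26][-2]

Row 1 must total 30; the given cells sum to 16, so (1,3) = 14.
From row 3, 30 − (26 + (-2)) gives (3,1) = 6.
Column 2 must total 30; the given cells sum to 20, so (2,2) = 10.
Column 3: 14 + (-2) + ? = 30, so (2,3) = 18.

18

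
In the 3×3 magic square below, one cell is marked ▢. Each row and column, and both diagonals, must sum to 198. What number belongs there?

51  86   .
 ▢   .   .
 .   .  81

76

Using row 1: 51 + 86 + ? → (1,3) = 198 − 137 = 61.
From column 3, 198 − (61 + 81) gives (2,3) = 56.
Main diagonal must total 198; the given cells sum to 132, so (2,2) = 66.
From anti-diagonal, 198 − (61 + 66) gives (3,1) = 71.
From row 2, 198 − (66 + 56) gives (2,1) = 76.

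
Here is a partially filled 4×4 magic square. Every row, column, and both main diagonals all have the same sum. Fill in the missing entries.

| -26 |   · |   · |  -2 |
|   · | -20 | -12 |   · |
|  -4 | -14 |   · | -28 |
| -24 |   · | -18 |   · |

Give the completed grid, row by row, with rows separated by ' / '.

Anti-diagonal is already complete: -2 + -12 + -14 + -24 = -52, so that is the magic constant.
Row 3: -4 + (-14) + (-28) + ? = -52, so (3,3) = -6.
From column 1, -52 − (-26 + (-4) + (-24)) gives (2,1) = 2.
From column 3, -52 − (-12 + (-6) + (-18)) gives (1,3) = -16.
From main diagonal, -52 − (-26 + (-20) + (-6)) gives (4,4) = 0.
The remaining cell in row 1 is (1,2) = -52 − (-44) = -8.
The remaining cell in row 2 is (2,4) = -52 − (-30) = -22.
The remaining cell in row 4 is (4,2) = -52 − (-42) = -10.

-26 -8 -16 -2 / 2 -20 -12 -22 / -4 -14 -6 -28 / -24 -10 -18 0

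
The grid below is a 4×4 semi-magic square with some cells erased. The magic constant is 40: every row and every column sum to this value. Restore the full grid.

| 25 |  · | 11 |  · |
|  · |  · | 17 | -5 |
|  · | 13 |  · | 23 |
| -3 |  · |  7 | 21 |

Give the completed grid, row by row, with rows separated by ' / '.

The remaining cell in row 4 is (4,2) = 40 − 25 = 15.
From column 3, 40 − (11 + 17 + 7) gives (3,3) = 5.
From column 4, 40 − (-5 + 23 + 21) gives (1,4) = 1.
Row 1: 25 + 11 + 1 + ? = 40, so (1,2) = 3.
Row 3: 13 + 5 + 23 + ? = 40, so (3,1) = -1.
From column 1, 40 − (25 + (-1) + (-3)) gives (2,1) = 19.
The remaining cell in column 2 is (2,2) = 40 − 31 = 9.

25 3 11 1 / 19 9 17 -5 / -1 13 5 23 / -3 15 7 21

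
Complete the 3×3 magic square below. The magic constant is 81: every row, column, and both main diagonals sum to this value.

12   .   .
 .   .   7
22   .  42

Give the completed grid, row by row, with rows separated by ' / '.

The remaining cell in row 3 is (3,2) = 81 − 64 = 17.
From column 1, 81 − (12 + 22) gives (2,1) = 47.
Column 3 must total 81; the given cells sum to 49, so (1,3) = 32.
Main diagonal must total 81; the given cells sum to 54, so (2,2) = 27.
Row 1 must total 81; the given cells sum to 44, so (1,2) = 37.

12 37 32 / 47 27 7 / 22 17 42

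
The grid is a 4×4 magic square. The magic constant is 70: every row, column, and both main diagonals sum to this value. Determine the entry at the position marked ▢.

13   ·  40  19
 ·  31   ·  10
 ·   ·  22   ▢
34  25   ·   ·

The remaining cell in row 1 is (1,2) = 70 − 72 = -2.
Column 2: -2 + 31 + 25 + ? = 70, so (3,2) = 16.
Using main diagonal: 13 + 31 + 22 + ? → (4,4) = 70 − 66 = 4.
From anti-diagonal, 70 − (19 + 16 + 34) gives (2,3) = 1.
From row 2, 70 − (31 + 1 + 10) gives (2,1) = 28.
Row 4: 34 + 25 + 4 + ? = 70, so (4,3) = 7.
Column 1 needs 70; the known cells sum to 75, so (3,1) = -5.
Column 4 needs 70; the known cells sum to 33, so (3,4) = 37.

37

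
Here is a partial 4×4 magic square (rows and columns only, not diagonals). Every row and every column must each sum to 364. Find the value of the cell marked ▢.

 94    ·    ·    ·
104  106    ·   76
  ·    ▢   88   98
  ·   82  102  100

92

Using row 2: 104 + 106 + 76 + ? → (2,3) = 364 − 286 = 78.
Row 4: 82 + 102 + 100 + ? = 364, so (4,1) = 80.
Column 1: 94 + 104 + 80 + ? = 364, so (3,1) = 86.
Using column 3: 78 + 88 + 102 + ? → (1,3) = 364 − 268 = 96.
The remaining cell in column 4 is (1,4) = 364 − 274 = 90.
Row 1: 94 + 96 + 90 + ? = 364, so (1,2) = 84.
The remaining cell in row 3 is (3,2) = 364 − 272 = 92.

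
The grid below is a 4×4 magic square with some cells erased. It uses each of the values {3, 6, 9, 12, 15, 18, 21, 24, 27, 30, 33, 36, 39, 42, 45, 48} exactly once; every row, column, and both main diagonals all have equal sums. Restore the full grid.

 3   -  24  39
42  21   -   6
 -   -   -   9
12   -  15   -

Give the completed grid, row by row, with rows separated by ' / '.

3 36 24 39 / 42 21 33 6 / 45 18 30 9 / 12 27 15 48

The 16 entries sum to 408, so each line sums to 408/4 = 102.
Using row 1: 3 + 24 + 39 + ? → (1,2) = 102 − 66 = 36.
Row 2: 42 + 21 + 6 + ? = 102, so (2,3) = 33.
Column 1 needs 102; the known cells sum to 57, so (3,1) = 45.
Column 3: 24 + 33 + 15 + ? = 102, so (3,3) = 30.
The remaining cell in column 4 is (4,4) = 102 − 54 = 48.
From anti-diagonal, 102 − (39 + 33 + 12) gives (3,2) = 18.
Row 4 must total 102; the given cells sum to 75, so (4,2) = 27.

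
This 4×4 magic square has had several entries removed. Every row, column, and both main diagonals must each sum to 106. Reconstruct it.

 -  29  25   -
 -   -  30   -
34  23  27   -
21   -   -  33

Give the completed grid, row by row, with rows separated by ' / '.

Row 3: 34 + 23 + 27 + ? = 106, so (3,4) = 22.
The remaining cell in column 3 is (4,3) = 106 − 82 = 24.
The remaining cell in anti-diagonal is (1,4) = 106 − 74 = 32.
Row 1 must total 106; the given cells sum to 86, so (1,1) = 20.
Row 4: 21 + 24 + 33 + ? = 106, so (4,2) = 28.
Using column 1: 20 + 34 + 21 + ? → (2,1) = 106 − 75 = 31.
Column 2: 29 + 23 + 28 + ? = 106, so (2,2) = 26.
Column 4 needs 106; the known cells sum to 87, so (2,4) = 19.

20 29 25 32 / 31 26 30 19 / 34 23 27 22 / 21 28 24 33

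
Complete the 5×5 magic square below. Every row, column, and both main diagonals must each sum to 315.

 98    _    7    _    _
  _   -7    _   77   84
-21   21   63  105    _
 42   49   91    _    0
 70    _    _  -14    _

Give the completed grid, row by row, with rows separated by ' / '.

The remaining cell in row 3 is (3,5) = 315 − 168 = 147.
Row 4 needs 315; the known cells sum to 182, so (4,4) = 133.
Column 1 needs 315; the known cells sum to 189, so (2,1) = 126.
From column 4, 315 − (77 + 105 + 133 + (-14)) gives (1,4) = 14.
Using main diagonal: 98 + (-7) + 63 + 133 + ? → (5,5) = 315 − 287 = 28.
The remaining cell in anti-diagonal is (1,5) = 315 − 259 = 56.
Row 1 must total 315; the given cells sum to 175, so (1,2) = 140.
Using row 2: 126 + (-7) + 77 + 84 + ? → (2,3) = 315 − 280 = 35.
From column 2, 315 − (140 + (-7) + 21 + 49) gives (5,2) = 112.
Column 3 needs 315; the known cells sum to 196, so (5,3) = 119.

98 140 7 14 56 / 126 -7 35 77 84 / -21 21 63 105 147 / 42 49 91 133 0 / 70 112 119 -14 28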